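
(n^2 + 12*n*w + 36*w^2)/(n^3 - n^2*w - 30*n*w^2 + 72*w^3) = (n + 6*w)/(n^2 - 7*n*w + 12*w^2)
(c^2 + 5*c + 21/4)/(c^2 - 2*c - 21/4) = (2*c + 7)/(2*c - 7)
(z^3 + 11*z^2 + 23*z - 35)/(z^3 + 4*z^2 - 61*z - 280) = (z - 1)/(z - 8)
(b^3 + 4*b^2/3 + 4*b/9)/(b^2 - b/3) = (9*b^2 + 12*b + 4)/(3*(3*b - 1))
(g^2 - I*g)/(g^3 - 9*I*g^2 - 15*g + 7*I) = g/(g^2 - 8*I*g - 7)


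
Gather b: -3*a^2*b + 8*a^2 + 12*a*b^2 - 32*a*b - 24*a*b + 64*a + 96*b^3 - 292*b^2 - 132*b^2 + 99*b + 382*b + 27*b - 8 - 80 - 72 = 8*a^2 + 64*a + 96*b^3 + b^2*(12*a - 424) + b*(-3*a^2 - 56*a + 508) - 160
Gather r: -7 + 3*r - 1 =3*r - 8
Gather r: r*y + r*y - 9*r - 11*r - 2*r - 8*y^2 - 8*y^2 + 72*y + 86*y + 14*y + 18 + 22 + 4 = r*(2*y - 22) - 16*y^2 + 172*y + 44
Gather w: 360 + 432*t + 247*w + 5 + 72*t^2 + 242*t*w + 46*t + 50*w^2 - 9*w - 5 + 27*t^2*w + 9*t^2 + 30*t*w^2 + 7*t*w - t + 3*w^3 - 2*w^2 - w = 81*t^2 + 477*t + 3*w^3 + w^2*(30*t + 48) + w*(27*t^2 + 249*t + 237) + 360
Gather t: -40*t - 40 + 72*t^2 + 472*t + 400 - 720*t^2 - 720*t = -648*t^2 - 288*t + 360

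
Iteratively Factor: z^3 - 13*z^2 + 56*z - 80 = (z - 5)*(z^2 - 8*z + 16) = (z - 5)*(z - 4)*(z - 4)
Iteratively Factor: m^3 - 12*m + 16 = (m + 4)*(m^2 - 4*m + 4) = (m - 2)*(m + 4)*(m - 2)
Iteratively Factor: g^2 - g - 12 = (g + 3)*(g - 4)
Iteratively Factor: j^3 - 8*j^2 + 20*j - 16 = (j - 4)*(j^2 - 4*j + 4) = (j - 4)*(j - 2)*(j - 2)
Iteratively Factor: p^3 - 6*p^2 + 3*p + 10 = (p + 1)*(p^2 - 7*p + 10) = (p - 2)*(p + 1)*(p - 5)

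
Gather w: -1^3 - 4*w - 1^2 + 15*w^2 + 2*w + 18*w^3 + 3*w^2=18*w^3 + 18*w^2 - 2*w - 2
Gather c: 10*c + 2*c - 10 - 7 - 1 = 12*c - 18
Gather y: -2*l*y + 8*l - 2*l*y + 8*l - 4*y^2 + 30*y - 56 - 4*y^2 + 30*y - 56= 16*l - 8*y^2 + y*(60 - 4*l) - 112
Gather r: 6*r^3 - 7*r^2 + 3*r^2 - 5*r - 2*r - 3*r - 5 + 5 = 6*r^3 - 4*r^2 - 10*r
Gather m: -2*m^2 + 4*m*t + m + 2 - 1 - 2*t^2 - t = -2*m^2 + m*(4*t + 1) - 2*t^2 - t + 1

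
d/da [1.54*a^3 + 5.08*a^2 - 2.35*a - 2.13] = 4.62*a^2 + 10.16*a - 2.35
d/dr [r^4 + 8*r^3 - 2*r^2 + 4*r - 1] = 4*r^3 + 24*r^2 - 4*r + 4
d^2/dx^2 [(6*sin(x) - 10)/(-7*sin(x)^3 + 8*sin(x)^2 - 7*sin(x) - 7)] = 2*(588*sin(x)^7 - 2709*sin(x)^6 + 1802*sin(x)^5 + 435*sin(x)^4 - 517*sin(x)^3 + 3642*sin(x)^2 - 3766*sin(x) + 1344)/(7*sin(x)^3 - 8*sin(x)^2 + 7*sin(x) + 7)^3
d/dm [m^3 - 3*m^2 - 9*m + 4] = 3*m^2 - 6*m - 9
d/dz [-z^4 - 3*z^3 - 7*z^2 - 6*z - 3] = -4*z^3 - 9*z^2 - 14*z - 6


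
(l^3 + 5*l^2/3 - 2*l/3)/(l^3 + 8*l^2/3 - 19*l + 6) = l*(l + 2)/(l^2 + 3*l - 18)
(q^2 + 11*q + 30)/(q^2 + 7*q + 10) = (q + 6)/(q + 2)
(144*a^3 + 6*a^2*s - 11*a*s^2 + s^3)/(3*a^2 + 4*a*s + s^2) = (48*a^2 - 14*a*s + s^2)/(a + s)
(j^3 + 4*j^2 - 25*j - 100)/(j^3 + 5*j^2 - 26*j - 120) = (j + 5)/(j + 6)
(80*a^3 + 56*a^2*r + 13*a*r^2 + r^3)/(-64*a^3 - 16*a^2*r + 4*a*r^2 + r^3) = (5*a + r)/(-4*a + r)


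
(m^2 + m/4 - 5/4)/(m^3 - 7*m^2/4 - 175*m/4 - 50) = (m - 1)/(m^2 - 3*m - 40)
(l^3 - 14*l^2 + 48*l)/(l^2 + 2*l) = (l^2 - 14*l + 48)/(l + 2)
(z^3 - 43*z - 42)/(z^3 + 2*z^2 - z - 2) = (z^2 - z - 42)/(z^2 + z - 2)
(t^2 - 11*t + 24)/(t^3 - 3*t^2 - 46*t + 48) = (t - 3)/(t^2 + 5*t - 6)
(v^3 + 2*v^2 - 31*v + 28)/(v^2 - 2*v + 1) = (v^2 + 3*v - 28)/(v - 1)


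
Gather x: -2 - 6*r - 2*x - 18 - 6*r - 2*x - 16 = -12*r - 4*x - 36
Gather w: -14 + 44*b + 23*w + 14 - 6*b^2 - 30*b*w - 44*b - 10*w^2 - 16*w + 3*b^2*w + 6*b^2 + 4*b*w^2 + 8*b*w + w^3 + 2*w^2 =w^3 + w^2*(4*b - 8) + w*(3*b^2 - 22*b + 7)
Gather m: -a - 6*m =-a - 6*m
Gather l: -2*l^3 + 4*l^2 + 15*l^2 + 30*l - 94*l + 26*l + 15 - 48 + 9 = -2*l^3 + 19*l^2 - 38*l - 24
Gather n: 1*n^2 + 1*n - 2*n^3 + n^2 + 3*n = -2*n^3 + 2*n^2 + 4*n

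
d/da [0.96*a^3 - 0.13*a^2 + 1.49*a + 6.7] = 2.88*a^2 - 0.26*a + 1.49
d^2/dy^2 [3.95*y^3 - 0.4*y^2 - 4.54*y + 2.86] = 23.7*y - 0.8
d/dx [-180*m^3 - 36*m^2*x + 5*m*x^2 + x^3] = -36*m^2 + 10*m*x + 3*x^2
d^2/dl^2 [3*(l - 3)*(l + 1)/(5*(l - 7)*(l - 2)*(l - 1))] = 6*(l^6 - 6*l^5 - 27*l^4 + 414*l^3 - 1695*l^2 + 2784*l - 1615)/(5*(l^9 - 30*l^8 + 369*l^7 - 2422*l^6 + 9327*l^5 - 22002*l^4 + 32075*l^3 - 28098*l^2 + 13524*l - 2744))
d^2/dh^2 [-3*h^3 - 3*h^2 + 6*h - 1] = -18*h - 6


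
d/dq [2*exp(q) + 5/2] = 2*exp(q)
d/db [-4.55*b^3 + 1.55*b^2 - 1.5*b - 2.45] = -13.65*b^2 + 3.1*b - 1.5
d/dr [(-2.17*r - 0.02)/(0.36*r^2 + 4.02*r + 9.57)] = (0.7812*r^2 + 0.0144000000000002*r - 20.6865)/(0.1296*r^4 + 2.8944*r^3 + 23.0508*r^2 + 76.9428*r + 91.5849)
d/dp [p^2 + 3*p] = 2*p + 3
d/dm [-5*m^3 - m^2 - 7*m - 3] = -15*m^2 - 2*m - 7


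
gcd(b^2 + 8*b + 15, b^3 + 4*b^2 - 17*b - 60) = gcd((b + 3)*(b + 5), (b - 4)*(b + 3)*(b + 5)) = b^2 + 8*b + 15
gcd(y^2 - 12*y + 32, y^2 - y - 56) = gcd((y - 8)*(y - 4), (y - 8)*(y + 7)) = y - 8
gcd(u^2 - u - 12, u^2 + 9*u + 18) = u + 3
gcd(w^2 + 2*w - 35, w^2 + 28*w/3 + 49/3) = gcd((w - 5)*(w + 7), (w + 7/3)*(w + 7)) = w + 7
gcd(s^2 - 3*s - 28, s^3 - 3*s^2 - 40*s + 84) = s - 7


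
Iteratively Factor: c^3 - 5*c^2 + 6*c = (c - 2)*(c^2 - 3*c) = (c - 3)*(c - 2)*(c)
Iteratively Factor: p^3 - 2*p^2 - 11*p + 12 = (p - 4)*(p^2 + 2*p - 3) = (p - 4)*(p + 3)*(p - 1)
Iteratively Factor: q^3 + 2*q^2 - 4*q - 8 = (q + 2)*(q^2 - 4) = (q - 2)*(q + 2)*(q + 2)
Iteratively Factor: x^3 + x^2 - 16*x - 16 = (x + 1)*(x^2 - 16) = (x - 4)*(x + 1)*(x + 4)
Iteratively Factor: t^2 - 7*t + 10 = (t - 5)*(t - 2)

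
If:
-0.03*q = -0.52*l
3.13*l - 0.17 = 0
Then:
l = 0.05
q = 0.94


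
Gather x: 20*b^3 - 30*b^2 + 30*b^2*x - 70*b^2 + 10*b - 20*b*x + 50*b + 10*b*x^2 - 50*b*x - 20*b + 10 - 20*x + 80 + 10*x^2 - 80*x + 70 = 20*b^3 - 100*b^2 + 40*b + x^2*(10*b + 10) + x*(30*b^2 - 70*b - 100) + 160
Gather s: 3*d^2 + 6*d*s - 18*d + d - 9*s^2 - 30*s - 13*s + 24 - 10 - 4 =3*d^2 - 17*d - 9*s^2 + s*(6*d - 43) + 10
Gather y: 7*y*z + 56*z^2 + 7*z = 7*y*z + 56*z^2 + 7*z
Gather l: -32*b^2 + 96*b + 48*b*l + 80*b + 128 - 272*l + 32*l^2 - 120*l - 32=-32*b^2 + 176*b + 32*l^2 + l*(48*b - 392) + 96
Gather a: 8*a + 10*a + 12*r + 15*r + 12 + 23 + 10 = 18*a + 27*r + 45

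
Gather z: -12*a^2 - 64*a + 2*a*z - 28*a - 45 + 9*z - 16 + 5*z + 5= -12*a^2 - 92*a + z*(2*a + 14) - 56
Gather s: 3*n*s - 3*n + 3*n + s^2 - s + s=3*n*s + s^2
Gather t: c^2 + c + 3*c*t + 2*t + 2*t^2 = c^2 + c + 2*t^2 + t*(3*c + 2)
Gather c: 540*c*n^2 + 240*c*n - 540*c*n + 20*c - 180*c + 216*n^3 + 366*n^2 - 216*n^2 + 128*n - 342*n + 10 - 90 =c*(540*n^2 - 300*n - 160) + 216*n^3 + 150*n^2 - 214*n - 80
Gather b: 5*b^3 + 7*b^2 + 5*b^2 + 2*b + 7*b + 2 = 5*b^3 + 12*b^2 + 9*b + 2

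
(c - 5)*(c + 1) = c^2 - 4*c - 5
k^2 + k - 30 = (k - 5)*(k + 6)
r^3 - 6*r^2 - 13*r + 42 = (r - 7)*(r - 2)*(r + 3)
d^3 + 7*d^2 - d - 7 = (d - 1)*(d + 1)*(d + 7)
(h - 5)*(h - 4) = h^2 - 9*h + 20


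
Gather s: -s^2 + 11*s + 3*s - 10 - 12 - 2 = -s^2 + 14*s - 24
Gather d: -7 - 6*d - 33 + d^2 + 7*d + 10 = d^2 + d - 30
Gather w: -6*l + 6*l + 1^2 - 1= 0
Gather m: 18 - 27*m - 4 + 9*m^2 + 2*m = 9*m^2 - 25*m + 14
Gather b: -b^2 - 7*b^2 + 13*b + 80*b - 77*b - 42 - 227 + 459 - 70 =-8*b^2 + 16*b + 120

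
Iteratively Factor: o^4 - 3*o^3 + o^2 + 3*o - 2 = (o + 1)*(o^3 - 4*o^2 + 5*o - 2) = (o - 2)*(o + 1)*(o^2 - 2*o + 1) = (o - 2)*(o - 1)*(o + 1)*(o - 1)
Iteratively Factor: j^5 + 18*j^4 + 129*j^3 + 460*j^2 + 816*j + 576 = (j + 4)*(j^4 + 14*j^3 + 73*j^2 + 168*j + 144) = (j + 3)*(j + 4)*(j^3 + 11*j^2 + 40*j + 48) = (j + 3)^2*(j + 4)*(j^2 + 8*j + 16) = (j + 3)^2*(j + 4)^2*(j + 4)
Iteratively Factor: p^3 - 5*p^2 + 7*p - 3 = (p - 1)*(p^2 - 4*p + 3) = (p - 3)*(p - 1)*(p - 1)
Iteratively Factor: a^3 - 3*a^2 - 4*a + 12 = (a - 2)*(a^2 - a - 6) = (a - 2)*(a + 2)*(a - 3)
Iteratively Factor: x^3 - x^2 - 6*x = (x + 2)*(x^2 - 3*x) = x*(x + 2)*(x - 3)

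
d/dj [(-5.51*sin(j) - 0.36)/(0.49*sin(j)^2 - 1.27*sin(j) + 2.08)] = (2.6999*sin(j)^2 + 0.3528*sin(j) - 11.918)*cos(j)/(0.2401*sin(j)^4 - 1.2446*sin(j)^3 + 3.6513*sin(j)^2 - 5.2832*sin(j) + 4.3264)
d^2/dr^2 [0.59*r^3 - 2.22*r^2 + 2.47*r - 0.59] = 3.54*r - 4.44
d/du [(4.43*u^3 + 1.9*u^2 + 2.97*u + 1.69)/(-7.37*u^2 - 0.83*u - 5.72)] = (-32.6491*u^4 - 7.3538*u^3 - 55.7069*u^2 + 3.1746*u - 15.5857)/(54.3169*u^4 + 12.2342*u^3 + 85.0017*u^2 + 9.4952*u + 32.7184)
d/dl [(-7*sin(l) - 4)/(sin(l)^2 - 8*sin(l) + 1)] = (7*sin(l)^2 + 8*sin(l) - 39)*cos(l)/(sin(l)^2 - 8*sin(l) + 1)^2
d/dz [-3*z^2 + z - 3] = 1 - 6*z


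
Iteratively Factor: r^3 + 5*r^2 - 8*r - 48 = (r + 4)*(r^2 + r - 12) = (r + 4)^2*(r - 3)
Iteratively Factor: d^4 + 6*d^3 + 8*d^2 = (d)*(d^3 + 6*d^2 + 8*d) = d*(d + 2)*(d^2 + 4*d) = d*(d + 2)*(d + 4)*(d)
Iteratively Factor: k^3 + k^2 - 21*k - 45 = (k + 3)*(k^2 - 2*k - 15) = (k - 5)*(k + 3)*(k + 3)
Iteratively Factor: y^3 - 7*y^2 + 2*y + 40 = (y - 4)*(y^2 - 3*y - 10) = (y - 4)*(y + 2)*(y - 5)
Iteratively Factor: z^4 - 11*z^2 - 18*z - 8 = (z + 1)*(z^3 - z^2 - 10*z - 8) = (z + 1)*(z + 2)*(z^2 - 3*z - 4) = (z - 4)*(z + 1)*(z + 2)*(z + 1)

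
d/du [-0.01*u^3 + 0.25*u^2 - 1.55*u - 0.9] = -0.03*u^2 + 0.5*u - 1.55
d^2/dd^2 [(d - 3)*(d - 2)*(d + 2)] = 6*d - 6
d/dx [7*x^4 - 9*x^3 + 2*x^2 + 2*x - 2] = 28*x^3 - 27*x^2 + 4*x + 2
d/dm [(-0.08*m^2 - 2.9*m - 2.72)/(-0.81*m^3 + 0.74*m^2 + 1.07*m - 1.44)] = (-0.0648*m^4 - 4.698*m^3 - 4.5492*m^2 + 4.256*m + 7.0864)/(0.6561*m^6 - 1.1988*m^5 - 1.1858*m^4 + 3.9164*m^3 - 0.9863*m^2 - 3.0816*m + 2.0736)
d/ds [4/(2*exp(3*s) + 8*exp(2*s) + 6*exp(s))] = 2*(-3*exp(2*s) - 8*exp(s) - 3)*exp(-s)/(exp(2*s) + 4*exp(s) + 3)^2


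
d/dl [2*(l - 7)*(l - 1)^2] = 6*(l - 5)*(l - 1)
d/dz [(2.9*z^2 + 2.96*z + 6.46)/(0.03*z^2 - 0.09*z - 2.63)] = (-0.3498*z^2 - 15.6416*z - 7.2034)/(0.0009*z^4 - 0.0054*z^3 - 0.1497*z^2 + 0.4734*z + 6.9169)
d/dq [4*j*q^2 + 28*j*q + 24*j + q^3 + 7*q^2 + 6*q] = 8*j*q + 28*j + 3*q^2 + 14*q + 6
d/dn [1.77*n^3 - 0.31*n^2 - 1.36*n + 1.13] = 5.31*n^2 - 0.62*n - 1.36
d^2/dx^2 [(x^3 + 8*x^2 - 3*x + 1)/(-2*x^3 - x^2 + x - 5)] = 2*(-30*x^6 + 30*x^5 + 6*x^4 + 549*x^3 - 42*x^2 - 87*x - 181)/(8*x^9 + 12*x^8 - 6*x^7 + 49*x^6 + 63*x^5 - 42*x^4 + 119*x^3 + 90*x^2 - 75*x + 125)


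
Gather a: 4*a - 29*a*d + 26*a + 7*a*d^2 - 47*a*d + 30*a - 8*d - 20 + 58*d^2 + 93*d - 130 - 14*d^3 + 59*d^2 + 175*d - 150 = a*(7*d^2 - 76*d + 60) - 14*d^3 + 117*d^2 + 260*d - 300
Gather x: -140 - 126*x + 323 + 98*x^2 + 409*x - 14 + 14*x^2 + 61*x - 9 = 112*x^2 + 344*x + 160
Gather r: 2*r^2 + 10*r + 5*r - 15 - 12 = 2*r^2 + 15*r - 27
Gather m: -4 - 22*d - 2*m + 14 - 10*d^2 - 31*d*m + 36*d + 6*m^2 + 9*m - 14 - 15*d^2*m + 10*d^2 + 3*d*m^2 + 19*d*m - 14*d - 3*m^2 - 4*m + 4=m^2*(3*d + 3) + m*(-15*d^2 - 12*d + 3)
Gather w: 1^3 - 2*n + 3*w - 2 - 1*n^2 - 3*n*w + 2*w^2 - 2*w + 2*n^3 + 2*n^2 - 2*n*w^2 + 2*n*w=2*n^3 + n^2 - 2*n + w^2*(2 - 2*n) + w*(1 - n) - 1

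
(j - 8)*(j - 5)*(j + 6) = j^3 - 7*j^2 - 38*j + 240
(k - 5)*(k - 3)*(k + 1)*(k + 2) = k^4 - 5*k^3 - 7*k^2 + 29*k + 30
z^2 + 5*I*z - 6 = (z + 2*I)*(z + 3*I)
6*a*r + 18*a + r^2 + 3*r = (6*a + r)*(r + 3)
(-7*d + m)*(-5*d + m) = 35*d^2 - 12*d*m + m^2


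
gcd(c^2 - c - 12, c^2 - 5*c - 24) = c + 3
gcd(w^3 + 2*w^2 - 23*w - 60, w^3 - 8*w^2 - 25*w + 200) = w - 5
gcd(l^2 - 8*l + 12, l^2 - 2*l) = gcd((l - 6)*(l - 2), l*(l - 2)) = l - 2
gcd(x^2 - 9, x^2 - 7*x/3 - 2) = x - 3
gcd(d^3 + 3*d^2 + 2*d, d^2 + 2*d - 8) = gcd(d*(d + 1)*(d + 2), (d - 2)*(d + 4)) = 1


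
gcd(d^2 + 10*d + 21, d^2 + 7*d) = d + 7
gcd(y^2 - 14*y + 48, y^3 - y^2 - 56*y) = y - 8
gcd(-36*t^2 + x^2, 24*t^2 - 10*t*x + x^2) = -6*t + x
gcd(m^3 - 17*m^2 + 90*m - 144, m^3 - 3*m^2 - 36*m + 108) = m^2 - 9*m + 18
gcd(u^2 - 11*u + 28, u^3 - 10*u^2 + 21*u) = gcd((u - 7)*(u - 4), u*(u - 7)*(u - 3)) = u - 7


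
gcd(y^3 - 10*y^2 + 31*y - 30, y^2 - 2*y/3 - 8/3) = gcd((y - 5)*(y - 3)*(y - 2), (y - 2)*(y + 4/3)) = y - 2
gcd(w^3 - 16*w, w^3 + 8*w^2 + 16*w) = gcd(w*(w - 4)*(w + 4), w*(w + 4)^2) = w^2 + 4*w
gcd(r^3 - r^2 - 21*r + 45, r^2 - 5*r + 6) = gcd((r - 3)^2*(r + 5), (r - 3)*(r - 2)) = r - 3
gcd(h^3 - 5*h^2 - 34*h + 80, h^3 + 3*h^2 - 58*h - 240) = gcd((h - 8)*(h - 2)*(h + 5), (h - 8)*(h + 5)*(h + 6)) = h^2 - 3*h - 40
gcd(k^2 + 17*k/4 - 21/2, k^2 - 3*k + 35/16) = k - 7/4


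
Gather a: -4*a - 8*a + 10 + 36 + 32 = 78 - 12*a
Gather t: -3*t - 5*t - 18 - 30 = -8*t - 48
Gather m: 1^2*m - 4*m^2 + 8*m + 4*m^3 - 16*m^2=4*m^3 - 20*m^2 + 9*m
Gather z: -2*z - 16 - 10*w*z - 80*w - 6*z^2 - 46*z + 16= -80*w - 6*z^2 + z*(-10*w - 48)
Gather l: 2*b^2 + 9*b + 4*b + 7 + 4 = 2*b^2 + 13*b + 11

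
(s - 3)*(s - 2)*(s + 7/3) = s^3 - 8*s^2/3 - 17*s/3 + 14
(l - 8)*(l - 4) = l^2 - 12*l + 32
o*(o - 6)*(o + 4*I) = o^3 - 6*o^2 + 4*I*o^2 - 24*I*o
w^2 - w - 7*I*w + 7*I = (w - 1)*(w - 7*I)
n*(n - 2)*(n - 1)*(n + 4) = n^4 + n^3 - 10*n^2 + 8*n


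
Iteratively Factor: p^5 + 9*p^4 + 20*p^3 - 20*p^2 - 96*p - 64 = (p + 1)*(p^4 + 8*p^3 + 12*p^2 - 32*p - 64) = (p + 1)*(p + 4)*(p^3 + 4*p^2 - 4*p - 16) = (p - 2)*(p + 1)*(p + 4)*(p^2 + 6*p + 8) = (p - 2)*(p + 1)*(p + 2)*(p + 4)*(p + 4)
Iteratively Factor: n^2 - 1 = (n + 1)*(n - 1)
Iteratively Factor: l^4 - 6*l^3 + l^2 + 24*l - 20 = (l - 2)*(l^3 - 4*l^2 - 7*l + 10) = (l - 5)*(l - 2)*(l^2 + l - 2) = (l - 5)*(l - 2)*(l + 2)*(l - 1)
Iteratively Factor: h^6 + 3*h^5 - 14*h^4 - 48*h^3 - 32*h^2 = (h)*(h^5 + 3*h^4 - 14*h^3 - 48*h^2 - 32*h) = h*(h + 2)*(h^4 + h^3 - 16*h^2 - 16*h) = h^2*(h + 2)*(h^3 + h^2 - 16*h - 16) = h^2*(h + 2)*(h + 4)*(h^2 - 3*h - 4) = h^2*(h + 1)*(h + 2)*(h + 4)*(h - 4)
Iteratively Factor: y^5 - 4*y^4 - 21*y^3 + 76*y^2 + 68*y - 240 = (y + 2)*(y^4 - 6*y^3 - 9*y^2 + 94*y - 120) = (y + 2)*(y + 4)*(y^3 - 10*y^2 + 31*y - 30) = (y - 3)*(y + 2)*(y + 4)*(y^2 - 7*y + 10) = (y - 3)*(y - 2)*(y + 2)*(y + 4)*(y - 5)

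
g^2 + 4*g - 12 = (g - 2)*(g + 6)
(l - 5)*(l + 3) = l^2 - 2*l - 15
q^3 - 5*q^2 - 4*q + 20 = (q - 5)*(q - 2)*(q + 2)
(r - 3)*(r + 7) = r^2 + 4*r - 21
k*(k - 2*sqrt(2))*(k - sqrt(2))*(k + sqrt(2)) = k^4 - 2*sqrt(2)*k^3 - 2*k^2 + 4*sqrt(2)*k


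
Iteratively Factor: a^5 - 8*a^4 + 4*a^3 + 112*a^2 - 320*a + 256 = (a + 4)*(a^4 - 12*a^3 + 52*a^2 - 96*a + 64) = (a - 4)*(a + 4)*(a^3 - 8*a^2 + 20*a - 16) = (a - 4)*(a - 2)*(a + 4)*(a^2 - 6*a + 8) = (a - 4)*(a - 2)^2*(a + 4)*(a - 4)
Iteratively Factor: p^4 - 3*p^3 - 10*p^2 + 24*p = (p - 4)*(p^3 + p^2 - 6*p) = (p - 4)*(p + 3)*(p^2 - 2*p) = (p - 4)*(p - 2)*(p + 3)*(p)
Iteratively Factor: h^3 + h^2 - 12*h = (h)*(h^2 + h - 12) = h*(h + 4)*(h - 3)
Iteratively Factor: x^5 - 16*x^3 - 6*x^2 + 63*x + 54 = (x + 3)*(x^4 - 3*x^3 - 7*x^2 + 15*x + 18) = (x + 2)*(x + 3)*(x^3 - 5*x^2 + 3*x + 9) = (x - 3)*(x + 2)*(x + 3)*(x^2 - 2*x - 3) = (x - 3)*(x + 1)*(x + 2)*(x + 3)*(x - 3)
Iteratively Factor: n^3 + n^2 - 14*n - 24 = (n + 2)*(n^2 - n - 12) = (n - 4)*(n + 2)*(n + 3)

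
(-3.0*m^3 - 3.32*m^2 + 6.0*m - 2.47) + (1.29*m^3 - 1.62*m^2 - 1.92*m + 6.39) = -1.71*m^3 - 4.94*m^2 + 4.08*m + 3.92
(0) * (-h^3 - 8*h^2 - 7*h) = 0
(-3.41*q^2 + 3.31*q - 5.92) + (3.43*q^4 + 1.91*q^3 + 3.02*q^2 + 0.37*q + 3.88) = 3.43*q^4 + 1.91*q^3 - 0.39*q^2 + 3.68*q - 2.04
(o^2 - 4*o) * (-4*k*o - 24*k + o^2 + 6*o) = -4*k*o^3 - 8*k*o^2 + 96*k*o + o^4 + 2*o^3 - 24*o^2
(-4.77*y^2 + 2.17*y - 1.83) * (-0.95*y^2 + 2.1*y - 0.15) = 4.5315*y^4 - 12.0785*y^3 + 7.011*y^2 - 4.1685*y + 0.2745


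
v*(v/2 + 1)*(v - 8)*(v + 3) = v^4/2 - 3*v^3/2 - 17*v^2 - 24*v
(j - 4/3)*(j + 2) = j^2 + 2*j/3 - 8/3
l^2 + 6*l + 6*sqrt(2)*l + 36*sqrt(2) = (l + 6)*(l + 6*sqrt(2))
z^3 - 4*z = z*(z - 2)*(z + 2)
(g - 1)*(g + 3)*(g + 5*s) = g^3 + 5*g^2*s + 2*g^2 + 10*g*s - 3*g - 15*s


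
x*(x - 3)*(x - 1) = x^3 - 4*x^2 + 3*x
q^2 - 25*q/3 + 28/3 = (q - 7)*(q - 4/3)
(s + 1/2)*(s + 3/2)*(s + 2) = s^3 + 4*s^2 + 19*s/4 + 3/2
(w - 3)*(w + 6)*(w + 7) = w^3 + 10*w^2 + 3*w - 126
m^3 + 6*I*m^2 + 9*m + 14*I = (m - 2*I)*(m + I)*(m + 7*I)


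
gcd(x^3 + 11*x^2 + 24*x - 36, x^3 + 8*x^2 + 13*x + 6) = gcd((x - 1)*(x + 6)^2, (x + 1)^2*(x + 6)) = x + 6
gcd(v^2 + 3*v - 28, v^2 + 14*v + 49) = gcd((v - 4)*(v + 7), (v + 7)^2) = v + 7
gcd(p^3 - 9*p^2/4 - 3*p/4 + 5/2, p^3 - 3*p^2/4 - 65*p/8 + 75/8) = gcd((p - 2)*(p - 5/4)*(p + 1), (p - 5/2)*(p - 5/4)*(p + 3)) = p - 5/4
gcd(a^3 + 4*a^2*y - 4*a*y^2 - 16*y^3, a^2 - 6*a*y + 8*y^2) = -a + 2*y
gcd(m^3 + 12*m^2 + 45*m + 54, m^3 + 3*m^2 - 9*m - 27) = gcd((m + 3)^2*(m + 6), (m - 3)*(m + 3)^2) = m^2 + 6*m + 9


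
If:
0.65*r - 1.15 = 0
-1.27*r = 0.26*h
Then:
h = -8.64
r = 1.77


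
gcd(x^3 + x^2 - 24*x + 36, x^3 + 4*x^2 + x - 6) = 1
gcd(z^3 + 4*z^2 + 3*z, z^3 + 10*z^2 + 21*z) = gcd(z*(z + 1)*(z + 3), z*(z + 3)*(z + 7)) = z^2 + 3*z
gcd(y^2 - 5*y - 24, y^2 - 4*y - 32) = y - 8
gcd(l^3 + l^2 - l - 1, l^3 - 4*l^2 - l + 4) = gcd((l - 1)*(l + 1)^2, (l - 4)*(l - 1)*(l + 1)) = l^2 - 1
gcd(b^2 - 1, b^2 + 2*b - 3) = b - 1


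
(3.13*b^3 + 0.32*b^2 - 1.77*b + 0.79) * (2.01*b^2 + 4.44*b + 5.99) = 6.2913*b^5 + 14.5404*b^4 + 16.6118*b^3 - 4.3541*b^2 - 7.0947*b + 4.7321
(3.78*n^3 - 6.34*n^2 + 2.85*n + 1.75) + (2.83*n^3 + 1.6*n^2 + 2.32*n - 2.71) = 6.61*n^3 - 4.74*n^2 + 5.17*n - 0.96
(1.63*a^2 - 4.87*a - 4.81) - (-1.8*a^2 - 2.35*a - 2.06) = 3.43*a^2 - 2.52*a - 2.75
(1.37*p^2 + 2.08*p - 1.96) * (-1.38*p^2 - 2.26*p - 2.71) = -1.8906*p^4 - 5.9666*p^3 - 5.7087*p^2 - 1.2072*p + 5.3116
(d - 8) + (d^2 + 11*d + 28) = d^2 + 12*d + 20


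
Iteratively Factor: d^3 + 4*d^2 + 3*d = (d + 1)*(d^2 + 3*d) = (d + 1)*(d + 3)*(d)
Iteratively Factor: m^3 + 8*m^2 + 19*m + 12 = (m + 3)*(m^2 + 5*m + 4) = (m + 1)*(m + 3)*(m + 4)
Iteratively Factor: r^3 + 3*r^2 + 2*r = (r + 1)*(r^2 + 2*r) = r*(r + 1)*(r + 2)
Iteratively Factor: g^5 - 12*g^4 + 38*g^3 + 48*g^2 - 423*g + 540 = (g - 3)*(g^4 - 9*g^3 + 11*g^2 + 81*g - 180) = (g - 3)^2*(g^3 - 6*g^2 - 7*g + 60) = (g - 4)*(g - 3)^2*(g^2 - 2*g - 15) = (g - 5)*(g - 4)*(g - 3)^2*(g + 3)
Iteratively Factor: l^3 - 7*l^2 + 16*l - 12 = (l - 2)*(l^2 - 5*l + 6) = (l - 2)^2*(l - 3)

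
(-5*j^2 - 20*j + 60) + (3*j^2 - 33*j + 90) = -2*j^2 - 53*j + 150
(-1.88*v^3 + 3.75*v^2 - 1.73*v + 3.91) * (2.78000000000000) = -5.2264*v^3 + 10.425*v^2 - 4.8094*v + 10.8698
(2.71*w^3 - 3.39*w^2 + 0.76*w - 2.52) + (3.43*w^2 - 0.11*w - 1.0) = 2.71*w^3 + 0.04*w^2 + 0.65*w - 3.52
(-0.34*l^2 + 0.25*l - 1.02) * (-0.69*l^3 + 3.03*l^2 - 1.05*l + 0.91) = 0.2346*l^5 - 1.2027*l^4 + 1.8183*l^3 - 3.6625*l^2 + 1.2985*l - 0.9282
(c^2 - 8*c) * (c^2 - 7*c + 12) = c^4 - 15*c^3 + 68*c^2 - 96*c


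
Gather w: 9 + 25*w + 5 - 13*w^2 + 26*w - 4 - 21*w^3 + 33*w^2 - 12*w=-21*w^3 + 20*w^2 + 39*w + 10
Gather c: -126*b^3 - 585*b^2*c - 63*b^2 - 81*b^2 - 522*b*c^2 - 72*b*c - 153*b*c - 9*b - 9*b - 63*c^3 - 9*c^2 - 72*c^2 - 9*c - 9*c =-126*b^3 - 144*b^2 - 18*b - 63*c^3 + c^2*(-522*b - 81) + c*(-585*b^2 - 225*b - 18)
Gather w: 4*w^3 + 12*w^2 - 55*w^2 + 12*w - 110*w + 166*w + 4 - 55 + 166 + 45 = 4*w^3 - 43*w^2 + 68*w + 160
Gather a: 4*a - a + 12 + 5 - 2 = 3*a + 15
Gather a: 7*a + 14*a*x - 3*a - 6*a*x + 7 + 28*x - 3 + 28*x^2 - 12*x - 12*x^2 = a*(8*x + 4) + 16*x^2 + 16*x + 4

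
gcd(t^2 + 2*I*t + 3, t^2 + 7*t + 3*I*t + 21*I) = t + 3*I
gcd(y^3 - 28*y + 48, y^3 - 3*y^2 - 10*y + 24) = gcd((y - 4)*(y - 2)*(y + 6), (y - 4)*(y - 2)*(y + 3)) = y^2 - 6*y + 8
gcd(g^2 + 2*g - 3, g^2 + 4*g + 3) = g + 3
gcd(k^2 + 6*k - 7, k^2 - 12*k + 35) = 1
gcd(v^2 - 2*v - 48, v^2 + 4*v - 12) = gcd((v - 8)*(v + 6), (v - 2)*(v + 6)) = v + 6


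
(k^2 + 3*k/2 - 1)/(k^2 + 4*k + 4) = (k - 1/2)/(k + 2)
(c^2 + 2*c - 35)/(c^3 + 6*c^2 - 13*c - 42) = (c - 5)/(c^2 - c - 6)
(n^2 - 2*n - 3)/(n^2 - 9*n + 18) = (n + 1)/(n - 6)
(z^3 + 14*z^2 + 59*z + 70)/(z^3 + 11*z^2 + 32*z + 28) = (z + 5)/(z + 2)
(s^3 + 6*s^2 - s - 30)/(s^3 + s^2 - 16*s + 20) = (s + 3)/(s - 2)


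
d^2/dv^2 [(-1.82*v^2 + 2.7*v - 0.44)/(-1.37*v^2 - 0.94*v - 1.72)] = (-7.105427357601e-15*v^4 - 14.822852*v^3 - 20.776872*v^2 + 41.573472*v + 18.203232)/(2.571353*v^6 + 5.292858*v^5 + 13.3164*v^4 + 14.12068*v^3 + 16.7184*v^2 + 8.342688*v + 5.088448)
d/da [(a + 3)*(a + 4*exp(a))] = a + (a + 3)*(4*exp(a) + 1) + 4*exp(a)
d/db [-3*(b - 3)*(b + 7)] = -6*b - 12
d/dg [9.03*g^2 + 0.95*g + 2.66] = 18.06*g + 0.95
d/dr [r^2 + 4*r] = 2*r + 4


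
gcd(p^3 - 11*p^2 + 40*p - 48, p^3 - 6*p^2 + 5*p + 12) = p^2 - 7*p + 12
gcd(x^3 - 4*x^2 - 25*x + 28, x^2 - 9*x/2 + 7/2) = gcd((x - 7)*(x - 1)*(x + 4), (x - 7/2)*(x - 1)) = x - 1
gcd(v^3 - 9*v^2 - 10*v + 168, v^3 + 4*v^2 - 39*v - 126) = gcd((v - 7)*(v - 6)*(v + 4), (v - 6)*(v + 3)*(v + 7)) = v - 6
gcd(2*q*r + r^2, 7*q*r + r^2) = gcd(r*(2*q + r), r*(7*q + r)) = r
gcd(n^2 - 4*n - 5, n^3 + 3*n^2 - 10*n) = 1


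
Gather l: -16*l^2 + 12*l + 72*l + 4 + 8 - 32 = -16*l^2 + 84*l - 20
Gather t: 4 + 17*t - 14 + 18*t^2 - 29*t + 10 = 18*t^2 - 12*t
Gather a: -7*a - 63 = -7*a - 63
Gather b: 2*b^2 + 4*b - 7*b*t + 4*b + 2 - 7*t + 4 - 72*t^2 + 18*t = 2*b^2 + b*(8 - 7*t) - 72*t^2 + 11*t + 6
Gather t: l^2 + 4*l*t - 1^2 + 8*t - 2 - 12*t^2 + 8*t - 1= l^2 - 12*t^2 + t*(4*l + 16) - 4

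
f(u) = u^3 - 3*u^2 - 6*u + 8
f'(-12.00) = 498.00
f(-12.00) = -2080.00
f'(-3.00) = 39.00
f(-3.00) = -28.00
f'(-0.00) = -6.00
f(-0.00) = 8.00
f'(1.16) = -8.92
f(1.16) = -1.44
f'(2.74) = 0.08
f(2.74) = -10.39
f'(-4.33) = 76.23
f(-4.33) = -103.45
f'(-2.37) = 25.07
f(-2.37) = -7.94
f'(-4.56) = 83.74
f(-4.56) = -121.84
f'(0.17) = -6.93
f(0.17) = 6.90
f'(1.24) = -8.83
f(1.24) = -2.15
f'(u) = 3*u^2 - 6*u - 6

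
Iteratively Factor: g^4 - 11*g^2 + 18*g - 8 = (g - 1)*(g^3 + g^2 - 10*g + 8) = (g - 1)^2*(g^2 + 2*g - 8) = (g - 1)^2*(g + 4)*(g - 2)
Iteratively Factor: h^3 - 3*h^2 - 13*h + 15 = (h + 3)*(h^2 - 6*h + 5) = (h - 5)*(h + 3)*(h - 1)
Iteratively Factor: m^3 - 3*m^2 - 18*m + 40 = (m - 2)*(m^2 - m - 20) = (m - 2)*(m + 4)*(m - 5)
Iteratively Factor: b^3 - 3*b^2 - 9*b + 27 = (b + 3)*(b^2 - 6*b + 9) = (b - 3)*(b + 3)*(b - 3)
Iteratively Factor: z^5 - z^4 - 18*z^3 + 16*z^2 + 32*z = (z - 4)*(z^4 + 3*z^3 - 6*z^2 - 8*z) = (z - 4)*(z + 4)*(z^3 - z^2 - 2*z) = (z - 4)*(z - 2)*(z + 4)*(z^2 + z) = z*(z - 4)*(z - 2)*(z + 4)*(z + 1)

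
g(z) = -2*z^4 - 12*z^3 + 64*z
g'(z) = -8*z^3 - 36*z^2 + 64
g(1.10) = 51.50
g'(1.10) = 9.79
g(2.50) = -105.62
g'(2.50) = -286.00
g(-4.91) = -56.19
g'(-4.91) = 143.07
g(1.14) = 51.80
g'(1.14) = 5.36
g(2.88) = -239.93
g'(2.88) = -425.70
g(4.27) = -1325.85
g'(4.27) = -1215.22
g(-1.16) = -59.13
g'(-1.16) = 28.05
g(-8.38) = -3337.49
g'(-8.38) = 2243.77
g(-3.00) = -30.00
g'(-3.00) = -44.00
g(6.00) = -4800.00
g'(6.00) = -2960.00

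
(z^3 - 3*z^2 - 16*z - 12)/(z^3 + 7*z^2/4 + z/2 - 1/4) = 4*(z^2 - 4*z - 12)/(4*z^2 + 3*z - 1)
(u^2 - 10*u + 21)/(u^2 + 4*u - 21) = (u - 7)/(u + 7)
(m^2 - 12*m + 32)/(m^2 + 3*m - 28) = (m - 8)/(m + 7)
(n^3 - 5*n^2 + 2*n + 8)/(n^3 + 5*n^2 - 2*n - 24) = (n^2 - 3*n - 4)/(n^2 + 7*n + 12)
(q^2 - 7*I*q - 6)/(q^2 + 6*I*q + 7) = (q - 6*I)/(q + 7*I)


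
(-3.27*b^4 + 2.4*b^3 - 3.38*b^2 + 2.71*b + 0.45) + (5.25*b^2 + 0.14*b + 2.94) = -3.27*b^4 + 2.4*b^3 + 1.87*b^2 + 2.85*b + 3.39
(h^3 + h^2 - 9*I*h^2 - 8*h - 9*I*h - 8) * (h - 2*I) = h^4 + h^3 - 11*I*h^3 - 26*h^2 - 11*I*h^2 - 26*h + 16*I*h + 16*I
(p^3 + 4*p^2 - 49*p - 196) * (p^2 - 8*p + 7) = p^5 - 4*p^4 - 74*p^3 + 224*p^2 + 1225*p - 1372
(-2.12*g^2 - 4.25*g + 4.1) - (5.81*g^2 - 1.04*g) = -7.93*g^2 - 3.21*g + 4.1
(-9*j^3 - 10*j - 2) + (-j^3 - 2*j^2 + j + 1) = -10*j^3 - 2*j^2 - 9*j - 1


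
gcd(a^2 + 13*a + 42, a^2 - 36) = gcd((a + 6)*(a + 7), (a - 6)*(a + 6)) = a + 6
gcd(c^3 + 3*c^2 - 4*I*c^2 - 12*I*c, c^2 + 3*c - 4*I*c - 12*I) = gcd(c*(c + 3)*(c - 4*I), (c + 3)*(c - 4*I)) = c^2 + c*(3 - 4*I) - 12*I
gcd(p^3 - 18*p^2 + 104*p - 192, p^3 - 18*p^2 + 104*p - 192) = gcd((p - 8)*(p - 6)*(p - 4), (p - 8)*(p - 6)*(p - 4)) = p^3 - 18*p^2 + 104*p - 192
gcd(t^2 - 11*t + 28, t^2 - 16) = t - 4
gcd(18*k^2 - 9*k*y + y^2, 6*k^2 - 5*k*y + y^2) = -3*k + y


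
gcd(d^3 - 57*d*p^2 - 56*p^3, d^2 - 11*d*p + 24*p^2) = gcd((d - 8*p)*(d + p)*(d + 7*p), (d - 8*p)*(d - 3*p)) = -d + 8*p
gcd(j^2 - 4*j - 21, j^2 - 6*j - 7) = j - 7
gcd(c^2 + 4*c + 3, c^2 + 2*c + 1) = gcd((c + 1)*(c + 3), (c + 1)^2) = c + 1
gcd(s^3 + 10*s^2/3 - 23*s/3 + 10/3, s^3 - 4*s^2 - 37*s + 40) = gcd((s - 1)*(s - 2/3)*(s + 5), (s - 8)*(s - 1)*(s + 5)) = s^2 + 4*s - 5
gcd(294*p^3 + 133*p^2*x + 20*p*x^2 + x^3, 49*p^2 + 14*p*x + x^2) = 49*p^2 + 14*p*x + x^2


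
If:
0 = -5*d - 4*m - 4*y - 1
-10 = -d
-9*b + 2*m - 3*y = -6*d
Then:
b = 23/6 - 5*y/9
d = 10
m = -y - 51/4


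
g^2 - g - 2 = (g - 2)*(g + 1)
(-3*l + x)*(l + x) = -3*l^2 - 2*l*x + x^2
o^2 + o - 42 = (o - 6)*(o + 7)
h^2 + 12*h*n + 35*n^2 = (h + 5*n)*(h + 7*n)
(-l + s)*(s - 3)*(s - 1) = -l*s^2 + 4*l*s - 3*l + s^3 - 4*s^2 + 3*s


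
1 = 1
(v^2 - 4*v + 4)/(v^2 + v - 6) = (v - 2)/(v + 3)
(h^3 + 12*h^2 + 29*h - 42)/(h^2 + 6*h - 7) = h + 6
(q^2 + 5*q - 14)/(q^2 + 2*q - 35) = (q - 2)/(q - 5)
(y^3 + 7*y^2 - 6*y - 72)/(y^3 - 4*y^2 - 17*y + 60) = (y + 6)/(y - 5)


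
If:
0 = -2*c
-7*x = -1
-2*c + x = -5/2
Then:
No Solution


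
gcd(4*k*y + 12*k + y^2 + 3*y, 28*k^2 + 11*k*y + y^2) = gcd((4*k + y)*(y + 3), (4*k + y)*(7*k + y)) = 4*k + y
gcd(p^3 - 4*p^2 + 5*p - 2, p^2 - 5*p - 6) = 1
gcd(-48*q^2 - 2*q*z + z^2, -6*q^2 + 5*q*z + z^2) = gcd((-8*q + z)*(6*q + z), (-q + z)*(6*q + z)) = 6*q + z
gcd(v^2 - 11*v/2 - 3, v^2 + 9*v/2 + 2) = v + 1/2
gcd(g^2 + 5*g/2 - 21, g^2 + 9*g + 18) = g + 6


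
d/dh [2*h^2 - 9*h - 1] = 4*h - 9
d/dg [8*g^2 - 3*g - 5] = 16*g - 3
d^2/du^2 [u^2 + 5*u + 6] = 2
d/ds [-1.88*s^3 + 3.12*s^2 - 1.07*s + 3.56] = -5.64*s^2 + 6.24*s - 1.07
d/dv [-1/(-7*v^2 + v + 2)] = (1 - 14*v)/(-7*v^2 + v + 2)^2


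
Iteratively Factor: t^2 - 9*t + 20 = (t - 4)*(t - 5)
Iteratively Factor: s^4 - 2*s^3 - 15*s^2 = (s)*(s^3 - 2*s^2 - 15*s) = s*(s + 3)*(s^2 - 5*s) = s^2*(s + 3)*(s - 5)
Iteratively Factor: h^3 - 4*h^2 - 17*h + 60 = (h + 4)*(h^2 - 8*h + 15) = (h - 3)*(h + 4)*(h - 5)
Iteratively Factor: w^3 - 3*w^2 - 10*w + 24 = (w - 4)*(w^2 + w - 6) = (w - 4)*(w + 3)*(w - 2)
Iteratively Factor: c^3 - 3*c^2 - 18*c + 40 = (c - 5)*(c^2 + 2*c - 8) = (c - 5)*(c - 2)*(c + 4)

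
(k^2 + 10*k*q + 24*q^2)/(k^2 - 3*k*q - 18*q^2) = (-k^2 - 10*k*q - 24*q^2)/(-k^2 + 3*k*q + 18*q^2)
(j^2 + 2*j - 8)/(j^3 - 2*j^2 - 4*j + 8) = (j + 4)/(j^2 - 4)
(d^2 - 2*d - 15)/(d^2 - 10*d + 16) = (d^2 - 2*d - 15)/(d^2 - 10*d + 16)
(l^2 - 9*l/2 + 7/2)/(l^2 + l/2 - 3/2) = (2*l - 7)/(2*l + 3)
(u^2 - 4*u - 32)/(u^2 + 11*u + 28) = (u - 8)/(u + 7)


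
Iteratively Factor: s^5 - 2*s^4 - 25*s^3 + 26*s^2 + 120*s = (s)*(s^4 - 2*s^3 - 25*s^2 + 26*s + 120) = s*(s - 5)*(s^3 + 3*s^2 - 10*s - 24) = s*(s - 5)*(s + 4)*(s^2 - s - 6) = s*(s - 5)*(s - 3)*(s + 4)*(s + 2)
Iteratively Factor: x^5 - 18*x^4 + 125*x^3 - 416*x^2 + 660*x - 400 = (x - 2)*(x^4 - 16*x^3 + 93*x^2 - 230*x + 200) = (x - 5)*(x - 2)*(x^3 - 11*x^2 + 38*x - 40) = (x - 5)*(x - 2)^2*(x^2 - 9*x + 20) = (x - 5)*(x - 4)*(x - 2)^2*(x - 5)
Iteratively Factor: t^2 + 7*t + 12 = (t + 3)*(t + 4)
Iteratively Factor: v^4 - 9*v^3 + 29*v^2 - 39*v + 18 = (v - 3)*(v^3 - 6*v^2 + 11*v - 6) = (v - 3)^2*(v^2 - 3*v + 2) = (v - 3)^2*(v - 2)*(v - 1)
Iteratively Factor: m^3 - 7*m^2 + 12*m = (m - 3)*(m^2 - 4*m) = m*(m - 3)*(m - 4)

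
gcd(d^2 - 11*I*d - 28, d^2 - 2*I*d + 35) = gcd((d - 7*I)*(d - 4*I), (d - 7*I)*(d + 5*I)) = d - 7*I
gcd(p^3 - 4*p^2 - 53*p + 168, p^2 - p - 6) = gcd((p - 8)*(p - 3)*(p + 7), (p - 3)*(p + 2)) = p - 3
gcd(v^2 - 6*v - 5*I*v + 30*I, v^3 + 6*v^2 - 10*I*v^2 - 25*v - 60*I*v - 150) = v - 5*I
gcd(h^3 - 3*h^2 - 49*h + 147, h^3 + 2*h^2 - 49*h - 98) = h^2 - 49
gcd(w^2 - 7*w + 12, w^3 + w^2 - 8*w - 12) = w - 3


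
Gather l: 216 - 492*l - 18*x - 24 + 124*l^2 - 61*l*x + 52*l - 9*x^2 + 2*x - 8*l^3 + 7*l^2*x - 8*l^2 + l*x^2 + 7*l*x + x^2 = -8*l^3 + l^2*(7*x + 116) + l*(x^2 - 54*x - 440) - 8*x^2 - 16*x + 192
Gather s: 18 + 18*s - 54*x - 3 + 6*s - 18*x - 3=24*s - 72*x + 12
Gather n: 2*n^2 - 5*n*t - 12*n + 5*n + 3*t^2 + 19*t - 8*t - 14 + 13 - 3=2*n^2 + n*(-5*t - 7) + 3*t^2 + 11*t - 4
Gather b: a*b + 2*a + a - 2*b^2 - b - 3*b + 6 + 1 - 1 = 3*a - 2*b^2 + b*(a - 4) + 6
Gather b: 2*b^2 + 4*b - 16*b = 2*b^2 - 12*b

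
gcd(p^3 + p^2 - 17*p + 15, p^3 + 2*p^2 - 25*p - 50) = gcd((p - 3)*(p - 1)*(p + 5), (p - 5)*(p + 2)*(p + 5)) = p + 5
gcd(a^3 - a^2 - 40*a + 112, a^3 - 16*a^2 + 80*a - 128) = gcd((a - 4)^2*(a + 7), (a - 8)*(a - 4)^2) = a^2 - 8*a + 16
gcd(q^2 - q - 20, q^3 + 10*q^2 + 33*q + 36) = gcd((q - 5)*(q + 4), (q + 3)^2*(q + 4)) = q + 4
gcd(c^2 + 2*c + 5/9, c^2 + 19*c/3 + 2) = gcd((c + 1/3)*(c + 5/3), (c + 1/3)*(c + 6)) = c + 1/3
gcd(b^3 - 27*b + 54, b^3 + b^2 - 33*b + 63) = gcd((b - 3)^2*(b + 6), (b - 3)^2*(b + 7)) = b^2 - 6*b + 9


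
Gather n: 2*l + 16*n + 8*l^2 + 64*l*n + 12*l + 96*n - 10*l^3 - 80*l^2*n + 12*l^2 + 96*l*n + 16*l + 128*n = -10*l^3 + 20*l^2 + 30*l + n*(-80*l^2 + 160*l + 240)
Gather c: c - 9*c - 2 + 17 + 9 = 24 - 8*c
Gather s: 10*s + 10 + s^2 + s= s^2 + 11*s + 10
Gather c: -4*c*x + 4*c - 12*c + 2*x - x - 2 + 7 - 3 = c*(-4*x - 8) + x + 2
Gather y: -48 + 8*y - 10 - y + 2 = 7*y - 56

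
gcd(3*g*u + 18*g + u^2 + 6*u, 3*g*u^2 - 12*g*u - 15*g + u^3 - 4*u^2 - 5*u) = 3*g + u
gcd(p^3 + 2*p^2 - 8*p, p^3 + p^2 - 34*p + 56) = p - 2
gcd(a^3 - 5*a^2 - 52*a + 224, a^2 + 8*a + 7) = a + 7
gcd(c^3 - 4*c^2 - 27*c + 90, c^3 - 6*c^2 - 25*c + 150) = c^2 - c - 30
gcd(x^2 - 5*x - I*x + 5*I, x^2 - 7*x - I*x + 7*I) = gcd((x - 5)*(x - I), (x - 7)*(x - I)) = x - I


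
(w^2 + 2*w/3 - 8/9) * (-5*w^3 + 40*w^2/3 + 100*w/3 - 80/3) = -5*w^5 + 10*w^4 + 140*w^3/3 - 440*w^2/27 - 1280*w/27 + 640/27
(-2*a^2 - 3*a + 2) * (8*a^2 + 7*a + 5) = -16*a^4 - 38*a^3 - 15*a^2 - a + 10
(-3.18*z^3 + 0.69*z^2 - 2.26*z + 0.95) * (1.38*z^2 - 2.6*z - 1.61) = -4.3884*z^5 + 9.2202*z^4 + 0.207000000000001*z^3 + 6.0761*z^2 + 1.1686*z - 1.5295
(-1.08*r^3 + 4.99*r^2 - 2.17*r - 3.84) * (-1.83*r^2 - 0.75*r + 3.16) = 1.9764*r^5 - 8.3217*r^4 - 3.1842*r^3 + 24.4231*r^2 - 3.9772*r - 12.1344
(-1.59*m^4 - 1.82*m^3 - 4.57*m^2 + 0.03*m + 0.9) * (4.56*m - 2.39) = -7.2504*m^5 - 4.4991*m^4 - 16.4894*m^3 + 11.0591*m^2 + 4.0323*m - 2.151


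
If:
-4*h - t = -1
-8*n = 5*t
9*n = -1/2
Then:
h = 41/180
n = -1/18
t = 4/45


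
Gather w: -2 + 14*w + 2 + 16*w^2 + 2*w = 16*w^2 + 16*w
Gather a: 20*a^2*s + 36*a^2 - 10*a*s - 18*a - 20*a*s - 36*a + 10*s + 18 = a^2*(20*s + 36) + a*(-30*s - 54) + 10*s + 18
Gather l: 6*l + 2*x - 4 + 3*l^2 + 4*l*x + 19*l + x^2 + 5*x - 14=3*l^2 + l*(4*x + 25) + x^2 + 7*x - 18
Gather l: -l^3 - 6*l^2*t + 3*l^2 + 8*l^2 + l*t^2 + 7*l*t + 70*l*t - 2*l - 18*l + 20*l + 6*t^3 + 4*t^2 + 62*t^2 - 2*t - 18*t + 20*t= -l^3 + l^2*(11 - 6*t) + l*(t^2 + 77*t) + 6*t^3 + 66*t^2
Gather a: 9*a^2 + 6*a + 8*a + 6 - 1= 9*a^2 + 14*a + 5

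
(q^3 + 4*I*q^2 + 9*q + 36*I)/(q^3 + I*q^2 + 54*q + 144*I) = (q^2 + I*q + 12)/(q^2 - 2*I*q + 48)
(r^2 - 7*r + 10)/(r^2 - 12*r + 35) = (r - 2)/(r - 7)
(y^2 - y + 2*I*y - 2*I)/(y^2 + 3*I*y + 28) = (y^2 - y + 2*I*y - 2*I)/(y^2 + 3*I*y + 28)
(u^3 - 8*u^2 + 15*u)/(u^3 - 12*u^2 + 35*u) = (u - 3)/(u - 7)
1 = 1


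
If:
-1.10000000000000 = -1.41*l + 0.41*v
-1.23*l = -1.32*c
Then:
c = 0.270954223081883*v + 0.726950354609929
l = 0.290780141843972*v + 0.780141843971631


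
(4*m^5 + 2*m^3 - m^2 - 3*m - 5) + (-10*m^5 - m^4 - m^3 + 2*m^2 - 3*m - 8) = -6*m^5 - m^4 + m^3 + m^2 - 6*m - 13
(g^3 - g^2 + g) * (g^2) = g^5 - g^4 + g^3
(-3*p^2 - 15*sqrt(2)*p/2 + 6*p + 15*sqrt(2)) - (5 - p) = -3*p^2 - 15*sqrt(2)*p/2 + 7*p - 5 + 15*sqrt(2)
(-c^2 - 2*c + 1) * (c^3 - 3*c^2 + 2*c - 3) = -c^5 + c^4 + 5*c^3 - 4*c^2 + 8*c - 3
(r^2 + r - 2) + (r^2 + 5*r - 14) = 2*r^2 + 6*r - 16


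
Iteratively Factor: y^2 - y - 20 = (y - 5)*(y + 4)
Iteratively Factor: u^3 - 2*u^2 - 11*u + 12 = (u - 4)*(u^2 + 2*u - 3) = (u - 4)*(u - 1)*(u + 3)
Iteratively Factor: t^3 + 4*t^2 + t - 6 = (t + 3)*(t^2 + t - 2) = (t + 2)*(t + 3)*(t - 1)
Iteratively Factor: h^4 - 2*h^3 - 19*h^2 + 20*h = (h + 4)*(h^3 - 6*h^2 + 5*h) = (h - 5)*(h + 4)*(h^2 - h) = (h - 5)*(h - 1)*(h + 4)*(h)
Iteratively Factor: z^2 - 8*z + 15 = (z - 5)*(z - 3)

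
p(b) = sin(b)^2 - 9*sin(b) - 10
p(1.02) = -16.94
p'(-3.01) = 9.18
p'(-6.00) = -8.10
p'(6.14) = -9.19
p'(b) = 2*sin(b)*cos(b) - 9*cos(b)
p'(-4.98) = -1.87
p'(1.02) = -3.82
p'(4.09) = 6.19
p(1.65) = -17.98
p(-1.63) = -0.02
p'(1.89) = 2.23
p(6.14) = -8.70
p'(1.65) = 0.55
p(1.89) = -17.64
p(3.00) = -11.25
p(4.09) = -2.03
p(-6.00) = -12.44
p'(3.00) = 8.63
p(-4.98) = -17.75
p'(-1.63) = 0.65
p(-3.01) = -8.80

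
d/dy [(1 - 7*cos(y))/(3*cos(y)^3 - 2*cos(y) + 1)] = (-63*cos(y) + 9*cos(2*y) - 21*cos(3*y) + 19)*sin(y)/(2*(3*cos(y)^3 - 2*cos(y) + 1)^2)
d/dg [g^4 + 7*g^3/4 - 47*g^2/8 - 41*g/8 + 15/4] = 4*g^3 + 21*g^2/4 - 47*g/4 - 41/8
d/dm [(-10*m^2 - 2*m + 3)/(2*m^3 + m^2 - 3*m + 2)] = (20*m^4 + 8*m^3 + 14*m^2 - 46*m + 5)/(4*m^6 + 4*m^5 - 11*m^4 + 2*m^3 + 13*m^2 - 12*m + 4)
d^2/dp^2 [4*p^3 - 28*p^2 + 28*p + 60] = 24*p - 56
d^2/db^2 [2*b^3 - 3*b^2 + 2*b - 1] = 12*b - 6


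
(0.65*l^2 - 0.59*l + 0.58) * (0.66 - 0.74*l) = -0.481*l^3 + 0.8656*l^2 - 0.8186*l + 0.3828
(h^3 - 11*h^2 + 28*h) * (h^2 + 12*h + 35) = h^5 + h^4 - 69*h^3 - 49*h^2 + 980*h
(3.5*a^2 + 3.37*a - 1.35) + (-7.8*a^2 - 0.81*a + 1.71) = -4.3*a^2 + 2.56*a + 0.36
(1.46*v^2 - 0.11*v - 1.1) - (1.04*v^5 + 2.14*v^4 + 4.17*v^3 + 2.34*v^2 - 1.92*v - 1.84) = -1.04*v^5 - 2.14*v^4 - 4.17*v^3 - 0.88*v^2 + 1.81*v + 0.74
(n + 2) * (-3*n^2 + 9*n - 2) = -3*n^3 + 3*n^2 + 16*n - 4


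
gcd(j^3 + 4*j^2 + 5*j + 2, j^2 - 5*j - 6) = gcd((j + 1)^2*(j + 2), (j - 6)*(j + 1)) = j + 1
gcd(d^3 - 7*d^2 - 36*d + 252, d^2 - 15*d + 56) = d - 7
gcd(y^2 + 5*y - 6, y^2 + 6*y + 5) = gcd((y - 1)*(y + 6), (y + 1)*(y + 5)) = 1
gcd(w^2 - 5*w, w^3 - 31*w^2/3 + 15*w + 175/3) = w - 5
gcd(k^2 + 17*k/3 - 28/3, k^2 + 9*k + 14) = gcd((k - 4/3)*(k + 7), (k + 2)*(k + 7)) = k + 7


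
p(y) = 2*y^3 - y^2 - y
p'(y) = 6*y^2 - 2*y - 1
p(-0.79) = -0.82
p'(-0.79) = 4.32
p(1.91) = 8.38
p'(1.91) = 17.07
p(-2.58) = -38.42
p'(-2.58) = 44.10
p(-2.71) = -44.44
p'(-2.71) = 48.48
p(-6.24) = -518.64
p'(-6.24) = 245.11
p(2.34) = 17.81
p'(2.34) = 27.17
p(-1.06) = -2.45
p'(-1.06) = 7.86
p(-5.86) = -430.94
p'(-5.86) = 216.76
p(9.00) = 1368.00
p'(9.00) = 467.00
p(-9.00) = -1530.00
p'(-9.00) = 503.00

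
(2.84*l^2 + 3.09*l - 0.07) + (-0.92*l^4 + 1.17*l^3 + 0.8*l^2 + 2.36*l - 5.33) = -0.92*l^4 + 1.17*l^3 + 3.64*l^2 + 5.45*l - 5.4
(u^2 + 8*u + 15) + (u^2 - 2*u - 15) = 2*u^2 + 6*u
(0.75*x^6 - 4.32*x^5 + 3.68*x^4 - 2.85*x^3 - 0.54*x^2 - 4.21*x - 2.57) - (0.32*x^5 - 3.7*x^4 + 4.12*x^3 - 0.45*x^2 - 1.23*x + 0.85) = 0.75*x^6 - 4.64*x^5 + 7.38*x^4 - 6.97*x^3 - 0.09*x^2 - 2.98*x - 3.42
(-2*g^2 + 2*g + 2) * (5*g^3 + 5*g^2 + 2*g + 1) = -10*g^5 + 16*g^3 + 12*g^2 + 6*g + 2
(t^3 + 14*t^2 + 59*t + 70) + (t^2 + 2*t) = t^3 + 15*t^2 + 61*t + 70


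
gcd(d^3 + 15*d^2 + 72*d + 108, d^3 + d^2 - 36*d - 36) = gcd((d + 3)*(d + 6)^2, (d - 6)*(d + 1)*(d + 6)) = d + 6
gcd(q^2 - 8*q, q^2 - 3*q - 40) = q - 8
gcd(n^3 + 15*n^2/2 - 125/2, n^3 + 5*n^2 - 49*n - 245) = n + 5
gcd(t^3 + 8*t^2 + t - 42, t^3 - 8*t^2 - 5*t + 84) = t + 3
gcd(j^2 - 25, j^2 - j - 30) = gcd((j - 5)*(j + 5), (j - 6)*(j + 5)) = j + 5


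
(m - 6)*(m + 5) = m^2 - m - 30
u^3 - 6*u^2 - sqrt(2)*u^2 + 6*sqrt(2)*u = u*(u - 6)*(u - sqrt(2))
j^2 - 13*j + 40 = (j - 8)*(j - 5)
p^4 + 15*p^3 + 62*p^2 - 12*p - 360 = (p - 2)*(p + 5)*(p + 6)^2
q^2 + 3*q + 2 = (q + 1)*(q + 2)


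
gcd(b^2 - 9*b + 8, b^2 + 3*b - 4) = b - 1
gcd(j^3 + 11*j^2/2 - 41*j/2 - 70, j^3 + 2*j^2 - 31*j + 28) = j^2 + 3*j - 28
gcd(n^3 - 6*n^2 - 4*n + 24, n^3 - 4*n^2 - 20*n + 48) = n^2 - 8*n + 12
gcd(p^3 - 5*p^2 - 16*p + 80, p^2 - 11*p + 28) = p - 4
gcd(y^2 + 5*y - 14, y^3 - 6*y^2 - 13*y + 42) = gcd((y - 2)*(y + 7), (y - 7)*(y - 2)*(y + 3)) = y - 2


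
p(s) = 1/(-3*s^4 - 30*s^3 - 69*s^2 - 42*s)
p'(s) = (12*s^3 + 90*s^2 + 138*s + 42)/(-3*s^4 - 30*s^3 - 69*s^2 - 42*s)^2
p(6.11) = -0.00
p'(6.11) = 0.00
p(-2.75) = 0.02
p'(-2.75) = 0.04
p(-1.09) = -0.63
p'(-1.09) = -6.80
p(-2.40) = 0.05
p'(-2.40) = 0.18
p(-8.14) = -0.00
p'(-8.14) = -0.00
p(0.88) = -0.01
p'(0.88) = 0.02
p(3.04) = -0.00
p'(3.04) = 0.00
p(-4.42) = 0.00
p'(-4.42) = 0.00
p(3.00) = 0.00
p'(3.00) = 0.00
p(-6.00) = 0.00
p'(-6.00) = 0.00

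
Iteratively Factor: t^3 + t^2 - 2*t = (t - 1)*(t^2 + 2*t) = (t - 1)*(t + 2)*(t)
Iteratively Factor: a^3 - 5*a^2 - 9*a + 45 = (a - 5)*(a^2 - 9) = (a - 5)*(a - 3)*(a + 3)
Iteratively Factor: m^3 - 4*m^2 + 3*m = (m)*(m^2 - 4*m + 3) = m*(m - 3)*(m - 1)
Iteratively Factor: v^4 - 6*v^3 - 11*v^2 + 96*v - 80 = (v - 5)*(v^3 - v^2 - 16*v + 16) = (v - 5)*(v - 4)*(v^2 + 3*v - 4) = (v - 5)*(v - 4)*(v - 1)*(v + 4)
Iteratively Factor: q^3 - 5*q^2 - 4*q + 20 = (q + 2)*(q^2 - 7*q + 10) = (q - 2)*(q + 2)*(q - 5)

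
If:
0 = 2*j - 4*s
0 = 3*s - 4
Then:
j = 8/3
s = 4/3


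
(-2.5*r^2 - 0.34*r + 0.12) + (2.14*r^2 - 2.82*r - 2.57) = -0.36*r^2 - 3.16*r - 2.45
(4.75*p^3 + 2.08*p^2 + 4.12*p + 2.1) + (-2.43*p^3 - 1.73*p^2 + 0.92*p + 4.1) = 2.32*p^3 + 0.35*p^2 + 5.04*p + 6.2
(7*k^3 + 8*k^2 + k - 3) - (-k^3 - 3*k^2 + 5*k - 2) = 8*k^3 + 11*k^2 - 4*k - 1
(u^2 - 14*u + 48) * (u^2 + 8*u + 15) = u^4 - 6*u^3 - 49*u^2 + 174*u + 720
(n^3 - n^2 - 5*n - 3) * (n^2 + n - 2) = n^5 - 8*n^3 - 6*n^2 + 7*n + 6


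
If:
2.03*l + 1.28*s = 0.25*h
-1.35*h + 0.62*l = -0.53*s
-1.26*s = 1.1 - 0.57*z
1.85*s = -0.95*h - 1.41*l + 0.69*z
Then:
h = -0.33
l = 1.86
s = -3.02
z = -4.74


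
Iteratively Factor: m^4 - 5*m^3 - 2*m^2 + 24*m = (m + 2)*(m^3 - 7*m^2 + 12*m) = m*(m + 2)*(m^2 - 7*m + 12) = m*(m - 4)*(m + 2)*(m - 3)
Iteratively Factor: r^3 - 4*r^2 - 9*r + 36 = (r - 3)*(r^2 - r - 12) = (r - 4)*(r - 3)*(r + 3)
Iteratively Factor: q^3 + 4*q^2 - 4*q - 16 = (q + 2)*(q^2 + 2*q - 8) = (q - 2)*(q + 2)*(q + 4)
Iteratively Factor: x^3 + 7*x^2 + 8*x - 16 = (x + 4)*(x^2 + 3*x - 4) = (x + 4)^2*(x - 1)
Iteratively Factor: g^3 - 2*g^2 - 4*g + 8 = (g + 2)*(g^2 - 4*g + 4) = (g - 2)*(g + 2)*(g - 2)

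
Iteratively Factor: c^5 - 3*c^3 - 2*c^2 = (c)*(c^4 - 3*c^2 - 2*c) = c*(c - 2)*(c^3 + 2*c^2 + c) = c*(c - 2)*(c + 1)*(c^2 + c) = c^2*(c - 2)*(c + 1)*(c + 1)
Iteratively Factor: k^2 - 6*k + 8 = (k - 2)*(k - 4)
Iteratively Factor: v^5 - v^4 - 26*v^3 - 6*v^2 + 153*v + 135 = (v + 3)*(v^4 - 4*v^3 - 14*v^2 + 36*v + 45) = (v - 5)*(v + 3)*(v^3 + v^2 - 9*v - 9) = (v - 5)*(v - 3)*(v + 3)*(v^2 + 4*v + 3) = (v - 5)*(v - 3)*(v + 1)*(v + 3)*(v + 3)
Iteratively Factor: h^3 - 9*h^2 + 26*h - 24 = (h - 4)*(h^2 - 5*h + 6) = (h - 4)*(h - 2)*(h - 3)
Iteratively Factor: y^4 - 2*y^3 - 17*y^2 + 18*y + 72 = (y + 2)*(y^3 - 4*y^2 - 9*y + 36) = (y - 3)*(y + 2)*(y^2 - y - 12) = (y - 3)*(y + 2)*(y + 3)*(y - 4)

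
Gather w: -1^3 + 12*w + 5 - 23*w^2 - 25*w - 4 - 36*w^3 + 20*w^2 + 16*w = -36*w^3 - 3*w^2 + 3*w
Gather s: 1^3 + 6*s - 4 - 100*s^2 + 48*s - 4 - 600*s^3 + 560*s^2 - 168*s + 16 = -600*s^3 + 460*s^2 - 114*s + 9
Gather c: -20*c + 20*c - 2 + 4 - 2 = 0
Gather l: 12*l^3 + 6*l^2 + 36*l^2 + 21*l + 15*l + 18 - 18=12*l^3 + 42*l^2 + 36*l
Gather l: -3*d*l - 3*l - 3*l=l*(-3*d - 6)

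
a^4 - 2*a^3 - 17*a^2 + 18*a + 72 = (a - 4)*(a - 3)*(a + 2)*(a + 3)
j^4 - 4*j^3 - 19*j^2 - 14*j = j*(j - 7)*(j + 1)*(j + 2)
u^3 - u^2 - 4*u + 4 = (u - 2)*(u - 1)*(u + 2)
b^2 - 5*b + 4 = (b - 4)*(b - 1)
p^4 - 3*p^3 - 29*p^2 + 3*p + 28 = (p - 7)*(p - 1)*(p + 1)*(p + 4)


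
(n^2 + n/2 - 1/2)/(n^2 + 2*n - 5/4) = 2*(n + 1)/(2*n + 5)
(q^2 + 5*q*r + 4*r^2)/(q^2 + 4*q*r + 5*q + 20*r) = (q + r)/(q + 5)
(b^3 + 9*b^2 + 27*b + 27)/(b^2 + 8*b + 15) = (b^2 + 6*b + 9)/(b + 5)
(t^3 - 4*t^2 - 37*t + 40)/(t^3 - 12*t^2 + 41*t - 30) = (t^2 - 3*t - 40)/(t^2 - 11*t + 30)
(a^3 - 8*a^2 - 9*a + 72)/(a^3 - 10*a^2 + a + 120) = (a - 3)/(a - 5)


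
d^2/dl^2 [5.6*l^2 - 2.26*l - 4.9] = 11.2000000000000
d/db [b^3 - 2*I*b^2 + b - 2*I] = 3*b^2 - 4*I*b + 1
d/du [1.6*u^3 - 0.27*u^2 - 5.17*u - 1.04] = 4.8*u^2 - 0.54*u - 5.17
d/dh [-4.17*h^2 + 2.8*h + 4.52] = 2.8 - 8.34*h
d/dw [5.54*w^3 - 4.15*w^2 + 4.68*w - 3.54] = 16.62*w^2 - 8.3*w + 4.68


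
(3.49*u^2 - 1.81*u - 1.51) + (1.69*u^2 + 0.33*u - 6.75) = 5.18*u^2 - 1.48*u - 8.26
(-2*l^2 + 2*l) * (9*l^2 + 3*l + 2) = -18*l^4 + 12*l^3 + 2*l^2 + 4*l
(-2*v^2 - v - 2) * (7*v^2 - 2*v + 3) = -14*v^4 - 3*v^3 - 18*v^2 + v - 6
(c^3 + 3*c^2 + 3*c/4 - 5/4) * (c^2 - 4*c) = c^5 - c^4 - 45*c^3/4 - 17*c^2/4 + 5*c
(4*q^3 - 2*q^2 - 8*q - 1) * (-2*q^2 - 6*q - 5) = -8*q^5 - 20*q^4 + 8*q^3 + 60*q^2 + 46*q + 5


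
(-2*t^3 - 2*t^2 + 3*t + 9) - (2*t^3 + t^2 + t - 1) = -4*t^3 - 3*t^2 + 2*t + 10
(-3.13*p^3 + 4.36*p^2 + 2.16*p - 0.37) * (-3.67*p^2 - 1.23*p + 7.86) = 11.4871*p^5 - 12.1513*p^4 - 37.8918*p^3 + 32.9707*p^2 + 17.4327*p - 2.9082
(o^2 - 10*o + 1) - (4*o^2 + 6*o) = -3*o^2 - 16*o + 1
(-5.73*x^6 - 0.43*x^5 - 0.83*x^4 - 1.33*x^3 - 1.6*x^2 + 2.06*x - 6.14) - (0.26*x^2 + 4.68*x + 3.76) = -5.73*x^6 - 0.43*x^5 - 0.83*x^4 - 1.33*x^3 - 1.86*x^2 - 2.62*x - 9.9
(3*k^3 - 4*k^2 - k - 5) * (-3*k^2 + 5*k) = -9*k^5 + 27*k^4 - 17*k^3 + 10*k^2 - 25*k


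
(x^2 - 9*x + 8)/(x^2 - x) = (x - 8)/x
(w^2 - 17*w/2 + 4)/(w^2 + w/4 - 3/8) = 4*(w - 8)/(4*w + 3)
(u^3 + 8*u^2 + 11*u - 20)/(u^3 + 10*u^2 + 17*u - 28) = (u + 5)/(u + 7)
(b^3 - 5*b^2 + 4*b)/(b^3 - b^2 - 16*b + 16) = b/(b + 4)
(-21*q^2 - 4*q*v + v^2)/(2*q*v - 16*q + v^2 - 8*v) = (-21*q^2 - 4*q*v + v^2)/(2*q*v - 16*q + v^2 - 8*v)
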